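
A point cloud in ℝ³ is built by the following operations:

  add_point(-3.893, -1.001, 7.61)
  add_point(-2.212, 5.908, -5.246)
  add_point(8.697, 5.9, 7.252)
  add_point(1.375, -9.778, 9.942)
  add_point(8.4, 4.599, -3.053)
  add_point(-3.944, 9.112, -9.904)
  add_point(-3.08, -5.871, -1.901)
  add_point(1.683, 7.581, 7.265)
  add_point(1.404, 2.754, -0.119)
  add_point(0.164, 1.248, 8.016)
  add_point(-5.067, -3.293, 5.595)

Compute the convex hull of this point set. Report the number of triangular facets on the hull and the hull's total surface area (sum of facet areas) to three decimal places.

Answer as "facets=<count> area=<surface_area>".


facets=14 area=794.190

Hull vertices (9/11): indices [0, 2, 3, 4, 5, 6, 7, 9, 10].

Triangle areas on the boundary:
  f1: (p4, p5, p2) → 68.9958
  f2: (p4, p3, p2) → 90.9442
  f3: (p7, p5, p2) → 61.9580
  f4: (p7, p3, p2) → 61.8983
  f5: (p6, p5, p10) → 68.7998
  f6: (p6, p3, p10) → 41.3301
  f7: (p6, p4, p5) → 107.0404
  f8: (p6, p4, p3) → 103.1468
  f9: (p0, p3, p10) → 16.5322
  f10: (p0, p5, p10) → 32.4998
  f11: (p0, p7, p5) → 92.6349
  f12: (p9, p7, p3) → 12.5128
  f13: (p9, p0, p3) → 24.4094
  f14: (p9, p0, p7) → 11.4872
Σ area = 794.190

Euler characteristic 9−21+14 = 2 ✓


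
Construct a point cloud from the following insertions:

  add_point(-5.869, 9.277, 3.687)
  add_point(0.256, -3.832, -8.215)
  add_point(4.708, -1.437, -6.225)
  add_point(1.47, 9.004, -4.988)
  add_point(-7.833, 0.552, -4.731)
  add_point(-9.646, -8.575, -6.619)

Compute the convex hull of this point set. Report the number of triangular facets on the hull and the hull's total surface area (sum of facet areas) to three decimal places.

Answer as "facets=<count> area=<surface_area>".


Extreme-point indices: [0, 1, 2, 3, 4, 5] — 6 of 6 on the boundary.

Facet areas (half cross-product norm):
  f1: (p0, p2, p5) → 140.0401
  f2: (p1, p2, p5) → 15.0117
  f3: (p3, p0, p2) → 59.6684
  f4: (p3, p1, p2) → 29.1633
  f5: (p4, p1, p5) → 43.8940
  f6: (p4, p3, p1) → 58.6709
  f7: (p4, p0, p5) → 30.7451
  f8: (p4, p3, p0) → 62.7846
Σ area = 439.978

Check V−E+F: 6 − 12 + 8 = 2.

facets=8 area=439.978


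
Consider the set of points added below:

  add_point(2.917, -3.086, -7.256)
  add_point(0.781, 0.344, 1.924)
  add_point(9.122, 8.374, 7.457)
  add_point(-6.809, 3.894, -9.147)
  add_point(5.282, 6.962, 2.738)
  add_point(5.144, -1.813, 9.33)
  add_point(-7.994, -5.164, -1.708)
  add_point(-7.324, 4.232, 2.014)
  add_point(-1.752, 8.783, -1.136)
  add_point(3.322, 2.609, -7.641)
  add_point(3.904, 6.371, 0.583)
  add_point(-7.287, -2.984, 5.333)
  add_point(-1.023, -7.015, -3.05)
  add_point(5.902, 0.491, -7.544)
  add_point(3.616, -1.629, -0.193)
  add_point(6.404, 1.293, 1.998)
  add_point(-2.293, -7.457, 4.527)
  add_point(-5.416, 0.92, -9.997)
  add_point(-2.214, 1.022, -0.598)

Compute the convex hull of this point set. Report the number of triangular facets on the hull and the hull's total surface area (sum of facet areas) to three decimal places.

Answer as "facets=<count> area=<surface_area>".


facets=24 area=901.950

Hull vertices (14/19): indices [0, 2, 3, 5, 6, 7, 8, 9, 11, 12, 13, 15, 16, 17].

Facet areas (half cross-product norm):
  f1: (p12, p17, p6) → 37.8480
  f2: (p12, p0, p17) → 33.5171
  f3: (p13, p0, p17) → 21.9723
  f4: (p7, p8, p2) → 52.0958
  f5: (p7, p11, p2) → 70.5142
  f6: (p7, p11, p6) → 29.1557
  f7: (p5, p11, p2) → 67.5553
  f8: (p5, p12, p0) → 51.4041
  f9: (p5, p13, p0) → 39.0381
  f10: (p9, p8, p2) → 71.4313
  f11: (p9, p13, p2) → 28.5920
  f12: (p9, p13, p17) → 12.0075
  f13: (p3, p7, p8) → 39.9234
  f14: (p3, p9, p8) → 47.0628
  f15: (p3, p9, p17) → 15.4018
  f16: (p3, p17, p6) → 17.5890
  f17: (p3, p7, p6) → 52.0795
  f18: (p16, p5, p11) → 35.2205
  f19: (p16, p5, p12) → 38.5031
  f20: (p16, p11, p6) → 24.2822
  f21: (p16, p12, p6) → 26.7205
  f22: (p15, p13, p2) → 33.6627
  f23: (p15, p5, p2) → 36.9540
  f24: (p15, p5, p13) → 19.4191
Σ area = 901.950

Check V−E+F: 14 − 36 + 24 = 2.


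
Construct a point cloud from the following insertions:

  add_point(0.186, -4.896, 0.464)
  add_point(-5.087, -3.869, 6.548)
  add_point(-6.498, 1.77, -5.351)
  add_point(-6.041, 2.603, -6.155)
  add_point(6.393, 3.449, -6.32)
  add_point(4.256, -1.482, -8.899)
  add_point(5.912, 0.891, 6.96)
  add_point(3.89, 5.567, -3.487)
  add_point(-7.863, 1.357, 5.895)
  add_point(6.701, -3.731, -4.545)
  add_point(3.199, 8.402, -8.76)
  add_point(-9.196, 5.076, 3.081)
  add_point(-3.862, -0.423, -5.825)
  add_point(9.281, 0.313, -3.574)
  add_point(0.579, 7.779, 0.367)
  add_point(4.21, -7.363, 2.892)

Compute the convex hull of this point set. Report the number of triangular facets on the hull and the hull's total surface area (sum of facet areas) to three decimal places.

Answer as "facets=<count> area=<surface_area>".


Extreme-point indices: [0, 1, 2, 3, 4, 5, 6, 8, 9, 10, 11, 12, 13, 14, 15] — 15 of 16 on the boundary.

Facet areas (half cross-product norm):
  f1: (p6, p15, p13) → 47.3978
  f2: (p14, p6, p11) → 56.8143
  f3: (p1, p6, p15) → 47.5165
  f4: (p8, p6, p11) → 31.4750
  f5: (p8, p1, p6) → 35.5734
  f6: (p0, p1, p15) → 21.0671
  f7: (p0, p1, p12) → 34.8245
  f8: (p0, p5, p15) → 27.5979
  f9: (p0, p5, p12) → 36.9937
  f10: (p9, p15, p13) → 19.9776
  f11: (p9, p5, p13) → 13.3824
  f12: (p9, p5, p15) → 16.2271
  f13: (p10, p14, p11) → 42.6333
  f14: (p10, p14, p6) → 45.4379
  f15: (p10, p6, p13) → 61.2221
  f16: (p3, p5, p12) → 13.0046
  f17: (p3, p10, p5) → 50.5106
  f18: (p3, p10, p11) → 53.0118
  f19: (p4, p5, p13) → 15.0737
  f20: (p4, p10, p13) → 3.7666
  f21: (p4, p10, p5) → 18.1517
  f22: (p2, p1, p12) → 22.3177
  f23: (p2, p3, p12) → 2.1508
  f24: (p2, p8, p1) → 33.6233
  f25: (p2, p8, p11) → 22.5814
  f26: (p2, p3, p11) → 5.2607
Σ area = 777.593

Euler characteristic 15−39+26 = 2 ✓

facets=26 area=777.593


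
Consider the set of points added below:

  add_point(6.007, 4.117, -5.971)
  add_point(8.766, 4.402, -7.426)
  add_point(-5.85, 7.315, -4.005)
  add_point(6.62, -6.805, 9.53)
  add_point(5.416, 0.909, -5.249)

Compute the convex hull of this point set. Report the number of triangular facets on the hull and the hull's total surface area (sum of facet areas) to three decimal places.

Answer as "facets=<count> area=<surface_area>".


4 of the 5 inputs are extreme points: [1, 2, 3, 4].

Triangle areas on the boundary:
  f1: (p3, p1, p2) → 153.6628
  f2: (p4, p1, p2) → 33.3436
  f3: (p4, p3, p2) → 106.4979
  f4: (p4, p3, p1) → 34.7619
Σ area = 328.266

Euler characteristic 4−6+4 = 2 ✓

facets=4 area=328.266


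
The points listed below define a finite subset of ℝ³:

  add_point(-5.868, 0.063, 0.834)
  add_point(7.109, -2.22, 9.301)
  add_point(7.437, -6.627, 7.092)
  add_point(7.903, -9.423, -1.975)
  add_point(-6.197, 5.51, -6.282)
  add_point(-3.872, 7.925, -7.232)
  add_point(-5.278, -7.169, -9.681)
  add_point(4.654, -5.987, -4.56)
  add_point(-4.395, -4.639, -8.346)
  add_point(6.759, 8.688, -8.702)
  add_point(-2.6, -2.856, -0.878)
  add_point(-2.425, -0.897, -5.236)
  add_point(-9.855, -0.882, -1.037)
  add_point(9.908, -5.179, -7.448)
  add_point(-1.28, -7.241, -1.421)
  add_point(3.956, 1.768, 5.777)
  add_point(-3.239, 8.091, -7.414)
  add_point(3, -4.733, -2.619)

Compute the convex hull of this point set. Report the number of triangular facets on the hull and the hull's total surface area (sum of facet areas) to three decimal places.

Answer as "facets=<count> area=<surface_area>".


Hull vertices (13/18): indices [0, 1, 2, 3, 4, 5, 6, 9, 12, 13, 14, 15, 16].

Per-facet area ½‖(b−a)×(c−a)‖:
  f1: (p1, p9, p13) → 122.1840
  f2: (p6, p9, p13) → 109.8728
  f3: (p15, p1, p12) → 39.0387
  f4: (p15, p1, p9) → 36.3491
  f5: (p3, p6, p13) → 54.1808
  f6: (p4, p6, p12) → 51.4115
  f7: (p4, p5, p12) → 6.2419
  f8: (p4, p5, p6) → 19.1337
  f9: (p16, p6, p9) → 77.4411
  f10: (p16, p5, p6) → 5.0023
  f11: (p16, p15, p9) → 78.2330
  f12: (p16, p5, p15) → 5.5089
  f13: (p0, p15, p12) → 1.5917
  f14: (p0, p5, p12) → 25.7631
  f15: (p0, p5, p15) → 63.5602
  f16: (p2, p1, p12) → 48.8551
  f17: (p2, p1, p13) → 34.1165
  f18: (p2, p3, p13) → 28.2594
  f19: (p14, p6, p12) → 46.4053
  f20: (p14, p2, p12) → 55.7177
  f21: (p14, p3, p6) → 40.2668
  f22: (p14, p2, p3) → 44.2444
Σ area = 993.378

Check V−E+F: 13 − 33 + 22 = 2.

facets=22 area=993.378


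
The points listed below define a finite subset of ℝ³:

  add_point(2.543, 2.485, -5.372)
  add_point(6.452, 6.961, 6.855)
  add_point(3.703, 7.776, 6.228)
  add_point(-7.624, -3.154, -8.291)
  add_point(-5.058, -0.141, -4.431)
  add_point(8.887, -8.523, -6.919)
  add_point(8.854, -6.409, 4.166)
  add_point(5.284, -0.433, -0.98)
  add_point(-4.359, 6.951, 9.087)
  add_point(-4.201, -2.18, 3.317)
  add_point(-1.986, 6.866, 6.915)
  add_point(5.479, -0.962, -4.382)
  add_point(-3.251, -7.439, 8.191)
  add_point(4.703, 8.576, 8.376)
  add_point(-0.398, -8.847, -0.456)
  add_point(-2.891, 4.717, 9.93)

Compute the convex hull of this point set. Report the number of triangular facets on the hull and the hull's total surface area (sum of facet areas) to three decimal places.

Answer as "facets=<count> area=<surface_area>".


facets=24 area=949.871

Points on the hull: [0, 1, 2, 3, 4, 5, 6, 8, 10, 11, 12, 13, 14, 15] (14 of 16).

Triangle areas on the boundary:
  f1: (p14, p5, p3) → 67.9867
  f2: (p0, p5, p3) → 76.7036
  f3: (p6, p14, p5) → 52.9928
  f4: (p1, p0, p13) → 16.6910
  f5: (p1, p6, p5) → 72.5228
  f6: (p1, p6, p13) → 12.6226
  f7: (p4, p0, p3) → 18.9596
  f8: (p10, p8, p13) → 9.4621
  f9: (p10, p4, p0) → 53.1765
  f10: (p10, p8, p3) → 28.9102
  f11: (p10, p4, p3) → 10.3057
  f12: (p12, p6, p13) → 99.7823
  f13: (p12, p8, p3) → 124.4641
  f14: (p12, p6, p14) → 48.2074
  f15: (p12, p14, p3) → 52.1181
  f16: (p11, p0, p5) → 11.0656
  f17: (p11, p1, p5) → 41.9802
  f18: (p11, p1, p0) → 31.2399
  f19: (p2, p0, p13) → 5.1562
  f20: (p2, p10, p13) → 6.8213
  f21: (p2, p10, p0) → 37.1005
  f22: (p15, p8, p13) → 12.1198
  f23: (p15, p12, p13) → 47.7283
  f24: (p15, p12, p8) → 11.7535
Σ area = 949.871

Euler: V−E+F = 14−36+24 = 2.


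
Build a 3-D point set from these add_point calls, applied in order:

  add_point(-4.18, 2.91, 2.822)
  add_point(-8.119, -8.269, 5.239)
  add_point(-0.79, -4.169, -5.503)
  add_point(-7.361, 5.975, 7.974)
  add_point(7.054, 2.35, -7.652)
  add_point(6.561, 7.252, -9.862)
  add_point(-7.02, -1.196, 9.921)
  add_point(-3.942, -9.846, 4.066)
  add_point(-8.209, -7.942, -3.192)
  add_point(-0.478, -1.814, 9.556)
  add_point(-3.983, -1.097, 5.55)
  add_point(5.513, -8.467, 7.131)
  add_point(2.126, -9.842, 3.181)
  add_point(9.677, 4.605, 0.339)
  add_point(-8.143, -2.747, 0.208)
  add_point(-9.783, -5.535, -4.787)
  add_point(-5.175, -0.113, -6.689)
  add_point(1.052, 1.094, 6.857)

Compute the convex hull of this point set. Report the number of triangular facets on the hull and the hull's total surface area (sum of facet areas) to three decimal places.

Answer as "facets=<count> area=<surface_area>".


facets=24 area=1046.301

Hull vertices (14/18): indices [1, 2, 3, 4, 5, 6, 7, 8, 9, 11, 12, 13, 15, 16].

Triangle areas on the boundary:
  f1: (p1, p3, p15) → 76.2562
  f2: (p1, p3, p6) → 24.2273
  f3: (p9, p3, p13) → 79.5581
  f4: (p9, p3, p6) → 24.2955
  f5: (p11, p4, p13) → 66.2872
  f6: (p11, p9, p13) → 67.2444
  f7: (p11, p1, p7) → 15.8785
  f8: (p11, p1, p6) → 57.7840
  f9: (p11, p9, p6) → 21.0576
  f10: (p16, p3, p15) → 58.9686
  f11: (p5, p3, p13) → 102.3226
  f12: (p5, p4, p13) → 23.1749
  f13: (p5, p16, p3) → 113.0783
  f14: (p5, p2, p4) → 22.8547
  f15: (p5, p2, p15) → 49.3557
  f16: (p5, p16, p15) → 15.4215
  f17: (p8, p2, p15) → 14.1934
  f18: (p8, p1, p15) → 11.8673
  f19: (p8, p1, p7) → 18.9490
  f20: (p12, p2, p4) → 53.7107
  f21: (p12, p11, p4) → 45.6095
  f22: (p12, p8, p2) → 45.4681
  f23: (p12, p11, p7) → 14.1251
  f24: (p12, p8, p7) → 24.6128
Σ area = 1046.301

Euler characteristic 14−36+24 = 2 ✓


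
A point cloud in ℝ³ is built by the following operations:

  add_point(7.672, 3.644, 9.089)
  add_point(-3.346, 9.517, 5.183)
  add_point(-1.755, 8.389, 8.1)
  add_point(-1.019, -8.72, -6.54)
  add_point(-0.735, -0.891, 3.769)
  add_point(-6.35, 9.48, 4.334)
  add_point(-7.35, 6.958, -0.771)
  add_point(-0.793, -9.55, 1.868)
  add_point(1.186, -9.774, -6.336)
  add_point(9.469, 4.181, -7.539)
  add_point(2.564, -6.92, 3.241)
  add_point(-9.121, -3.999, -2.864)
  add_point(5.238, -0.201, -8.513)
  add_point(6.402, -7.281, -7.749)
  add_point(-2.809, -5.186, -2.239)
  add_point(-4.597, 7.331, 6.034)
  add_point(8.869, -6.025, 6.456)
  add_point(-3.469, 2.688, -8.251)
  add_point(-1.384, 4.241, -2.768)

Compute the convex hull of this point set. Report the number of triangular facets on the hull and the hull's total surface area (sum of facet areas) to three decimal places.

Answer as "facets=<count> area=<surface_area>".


Points on the hull: [0, 1, 2, 3, 5, 6, 7, 8, 9, 11, 12, 13, 15, 16, 17] (15 of 19).

Per-facet area ½‖(b−a)×(c−a)‖:
  f1: (p0, p1, p9) → 106.7577
  f2: (p2, p0, p1) → 14.5221
  f3: (p16, p0, p9) → 81.9458
  f4: (p16, p7, p8) → 46.5473
  f5: (p16, p2, p0) → 46.0105
  f6: (p16, p7, p2) → 98.8007
  f7: (p6, p17, p9) → 58.5235
  f8: (p6, p17, p11) → 45.5451
  f9: (p3, p17, p11) → 48.8949
  f10: (p3, p7, p11) → 40.6620
  f11: (p3, p7, p8) → 10.2483
  f12: (p12, p17, p9) → 25.6545
  f13: (p13, p16, p9) → 84.9611
  f14: (p13, p16, p8) → 43.0163
  f15: (p13, p12, p9) → 18.2912
  f16: (p13, p3, p8) → 5.9016
  f17: (p13, p3, p17) → 45.1388
  f18: (p13, p12, p17) → 29.4185
  f19: (p5, p1, p9) → 25.9776
  f20: (p5, p6, p9) → 51.5535
  f21: (p5, p2, p1) → 4.1218
  f22: (p5, p6, p11) → 25.7708
  f23: (p15, p5, p11) → 24.5507
  f24: (p15, p5, p2) → 5.0935
  f25: (p15, p7, p11) → 83.1563
  f26: (p15, p7, p2) → 31.7034
Σ area = 1102.767

Euler characteristic 15−39+26 = 2 ✓

facets=26 area=1102.767


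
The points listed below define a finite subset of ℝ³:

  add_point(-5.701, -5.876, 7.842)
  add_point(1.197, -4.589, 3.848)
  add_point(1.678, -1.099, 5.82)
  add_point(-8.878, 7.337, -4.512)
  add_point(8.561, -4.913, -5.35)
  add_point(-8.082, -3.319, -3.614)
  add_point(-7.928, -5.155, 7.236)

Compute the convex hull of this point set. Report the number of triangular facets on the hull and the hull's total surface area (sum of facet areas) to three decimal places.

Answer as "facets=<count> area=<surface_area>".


facets=10 area=527.464

Extreme-point indices: [0, 1, 2, 3, 4, 5, 6] — 7 of 7 on the boundary.

Area of each hull facet:
  f1: (p1, p0, p4) → 19.1577
  f2: (p5, p4, p3) → 88.9770
  f3: (p5, p0, p4) → 99.9538
  f4: (p2, p4, p3) → 116.0887
  f5: (p2, p1, p4) → 22.4575
  f6: (p2, p1, p0) → 16.2989
  f7: (p6, p5, p3) → 57.1427
  f8: (p6, p5, p0) → 12.6511
  f9: (p6, p2, p3) → 85.5536
  f10: (p6, p2, p0) → 9.1827
Σ area = 527.464

Euler: V−E+F = 7−15+10 = 2.


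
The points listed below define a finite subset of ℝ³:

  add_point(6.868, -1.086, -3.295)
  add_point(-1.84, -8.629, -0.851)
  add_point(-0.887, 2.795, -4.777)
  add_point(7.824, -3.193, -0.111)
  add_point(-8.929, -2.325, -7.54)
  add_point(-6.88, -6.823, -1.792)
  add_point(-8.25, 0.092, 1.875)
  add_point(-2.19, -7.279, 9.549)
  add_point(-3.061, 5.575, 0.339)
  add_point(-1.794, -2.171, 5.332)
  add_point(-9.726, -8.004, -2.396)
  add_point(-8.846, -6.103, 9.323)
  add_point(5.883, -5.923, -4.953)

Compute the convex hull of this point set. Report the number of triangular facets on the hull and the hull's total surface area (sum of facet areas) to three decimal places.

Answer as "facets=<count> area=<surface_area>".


facets=18 area=707.527

Points on the hull: [0, 1, 2, 3, 4, 6, 7, 8, 10, 11, 12] (11 of 13).

Triangle areas on the boundary:
  f1: (p7, p8, p3) → 93.6955
  f2: (p1, p7, p10) → 41.8264
  f3: (p11, p7, p10) → 40.1329
  f4: (p11, p7, p8) → 52.3027
  f5: (p2, p4, p8) → 30.3613
  f6: (p6, p4, p8) → 37.5149
  f7: (p6, p11, p8) → 28.4549
  f8: (p6, p4, p10) → 33.4199
  f9: (p6, p11, p10) → 43.9570
  f10: (p0, p8, p3) → 23.8546
  f11: (p0, p2, p8) → 25.4317
  f12: (p12, p2, p4) → 54.5888
  f13: (p12, p0, p2) → 22.4913
  f14: (p12, p4, p10) → 58.5337
  f15: (p12, p1, p10) → 25.7296
  f16: (p12, p0, p3) → 10.0535
  f17: (p12, p7, p3) → 41.9165
  f18: (p12, p1, p7) → 43.2617
Σ area = 707.527

Euler: V−E+F = 11−27+18 = 2.


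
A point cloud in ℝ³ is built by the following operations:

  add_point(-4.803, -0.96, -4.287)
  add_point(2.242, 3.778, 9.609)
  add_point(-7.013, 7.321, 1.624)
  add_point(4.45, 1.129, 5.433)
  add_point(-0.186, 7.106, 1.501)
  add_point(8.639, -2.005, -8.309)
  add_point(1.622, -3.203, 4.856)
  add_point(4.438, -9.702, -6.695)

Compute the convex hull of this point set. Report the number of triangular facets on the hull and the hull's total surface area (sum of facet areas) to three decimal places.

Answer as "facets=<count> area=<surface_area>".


facets=12 area=573.154

Points on the hull: [0, 1, 2, 3, 4, 5, 6, 7] (8 of 8).

Triangle areas on the boundary:
  f1: (p0, p5, p2) → 66.3278
  f2: (p0, p7, p5) → 56.3936
  f3: (p4, p5, p2) → 44.6616
  f4: (p4, p1, p2) → 29.9772
  f5: (p4, p1, p5) → 71.5799
  f6: (p3, p7, p5) → 65.0830
  f7: (p3, p1, p5) → 13.4734
  f8: (p6, p0, p7) → 68.0614
  f9: (p6, p3, p7) → 32.6097
  f10: (p6, p3, p1) → 13.5684
  f11: (p6, p1, p2) → 53.0456
  f12: (p6, p0, p2) → 58.3722
Σ area = 573.154

Euler: V−E+F = 8−18+12 = 2.


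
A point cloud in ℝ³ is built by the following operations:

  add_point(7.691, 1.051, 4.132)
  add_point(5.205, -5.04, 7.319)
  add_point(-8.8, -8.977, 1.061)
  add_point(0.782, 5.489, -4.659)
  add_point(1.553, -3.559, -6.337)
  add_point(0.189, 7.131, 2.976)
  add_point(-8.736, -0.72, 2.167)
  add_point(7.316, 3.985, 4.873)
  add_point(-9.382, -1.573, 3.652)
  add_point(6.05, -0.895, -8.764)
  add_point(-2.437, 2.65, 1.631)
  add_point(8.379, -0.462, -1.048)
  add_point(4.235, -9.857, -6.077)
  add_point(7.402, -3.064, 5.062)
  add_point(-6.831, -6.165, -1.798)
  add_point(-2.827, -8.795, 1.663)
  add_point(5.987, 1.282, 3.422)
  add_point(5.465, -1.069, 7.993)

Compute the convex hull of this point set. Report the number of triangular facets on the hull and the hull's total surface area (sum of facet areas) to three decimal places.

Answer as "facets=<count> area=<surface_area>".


16 of the 18 inputs are extreme points: [0, 1, 2, 3, 4, 5, 6, 7, 8, 9, 11, 12, 13, 14, 15, 17].

Per-facet area ½‖(b−a)×(c−a)‖:
  f1: (p13, p12, p11) → 38.3579
  f2: (p9, p12, p11) → 37.9412
  f3: (p7, p13, p17) → 12.4974
  f4: (p7, p9, p11) → 20.0542
  f5: (p7, p9, p3) → 53.7795
  f6: (p6, p2, p8) → 7.1222
  f7: (p1, p13, p17) → 6.6645
  f8: (p1, p17, p8) → 30.9230
  f9: (p1, p2, p8) → 59.4404
  f10: (p1, p13, p12) → 24.8466
  f11: (p4, p9, p12) → 19.5564
  f12: (p0, p13, p11) → 11.4863
  f13: (p0, p7, p11) → 7.1120
  f14: (p0, p7, p13) → 3.1272
  f15: (p5, p7, p3) → 31.2957
  f16: (p5, p6, p3) → 46.1451
  f17: (p5, p6, p8) → 9.3372
  f18: (p5, p17, p8) → 69.9838
  f19: (p5, p7, p17) → 24.5654
  f20: (p15, p2, p12) → 25.5306
  f21: (p15, p1, p12) → 55.1962
  f22: (p15, p1, p2) → 17.8823
  f23: (p14, p9, p3) → 64.6730
  f24: (p14, p4, p9) → 6.0407
  f25: (p14, p6, p3) → 46.0466
  f26: (p14, p6, p2) → 15.6354
  f27: (p14, p2, p12) → 25.1128
  f28: (p14, p4, p12) → 33.7638
Σ area = 804.117

Euler characteristic 16−42+28 = 2 ✓

facets=28 area=804.117


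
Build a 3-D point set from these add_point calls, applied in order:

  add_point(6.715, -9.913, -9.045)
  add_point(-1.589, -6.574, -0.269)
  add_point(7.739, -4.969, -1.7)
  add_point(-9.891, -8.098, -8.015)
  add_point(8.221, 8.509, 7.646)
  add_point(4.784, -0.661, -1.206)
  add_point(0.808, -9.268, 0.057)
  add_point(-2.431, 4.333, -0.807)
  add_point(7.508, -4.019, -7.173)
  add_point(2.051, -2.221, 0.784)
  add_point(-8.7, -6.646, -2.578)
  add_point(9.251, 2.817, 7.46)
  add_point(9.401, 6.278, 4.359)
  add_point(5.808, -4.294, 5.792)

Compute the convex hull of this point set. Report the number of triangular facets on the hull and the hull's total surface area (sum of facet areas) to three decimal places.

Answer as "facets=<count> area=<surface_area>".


facets=18 area=819.869

Hull vertices (11/14): indices [0, 2, 3, 4, 6, 7, 8, 10, 11, 12, 13].

Area of each hull facet:
  f1: (p7, p4, p12) → 26.8024
  f2: (p6, p0, p3) → 72.9638
  f3: (p6, p13, p0) → 47.6808
  f4: (p11, p4, p12) → 9.5426
  f5: (p11, p13, p4) → 14.1167
  f6: (p8, p7, p12) → 87.9645
  f7: (p8, p11, p12) → 36.2087
  f8: (p8, p11, p0) → 37.0405
  f9: (p8, p0, p3) → 52.1738
  f10: (p8, p7, p3) → 110.7855
  f11: (p10, p13, p4) → 103.7283
  f12: (p10, p7, p4) → 64.6113
  f13: (p10, p6, p13) → 39.2131
  f14: (p10, p7, p3) → 32.7912
  f15: (p10, p6, p3) → 27.2547
  f16: (p2, p13, p0) → 20.0733
  f17: (p2, p11, p0) → 6.0179
  f18: (p2, p11, p13) → 30.9002
Σ area = 819.869

Euler characteristic 11−27+18 = 2 ✓


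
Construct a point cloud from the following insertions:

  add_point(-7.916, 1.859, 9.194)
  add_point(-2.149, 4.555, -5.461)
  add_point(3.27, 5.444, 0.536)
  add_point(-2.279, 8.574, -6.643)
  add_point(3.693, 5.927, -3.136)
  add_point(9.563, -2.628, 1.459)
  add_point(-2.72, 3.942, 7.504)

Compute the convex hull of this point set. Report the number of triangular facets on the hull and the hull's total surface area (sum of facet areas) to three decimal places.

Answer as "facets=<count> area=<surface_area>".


facets=10 area=390.592

Hull vertices (7/7): indices [0, 1, 2, 3, 4, 5, 6].

Per-facet area ½‖(b−a)×(c−a)‖:
  f1: (p1, p5, p0) → 119.9818
  f2: (p1, p3, p0) → 30.5509
  f3: (p1, p3, p5) → 25.8334
  f4: (p6, p5, p0) → 32.5644
  f5: (p6, p2, p5) → 46.8748
  f6: (p6, p3, p0) → 39.6818
  f7: (p6, p2, p3) → 43.3725
  f8: (p4, p3, p5) → 20.1818
  f9: (p4, p2, p5) → 19.0141
  f10: (p4, p2, p3) → 12.5360
Σ area = 390.592

Euler: V−E+F = 7−15+10 = 2.


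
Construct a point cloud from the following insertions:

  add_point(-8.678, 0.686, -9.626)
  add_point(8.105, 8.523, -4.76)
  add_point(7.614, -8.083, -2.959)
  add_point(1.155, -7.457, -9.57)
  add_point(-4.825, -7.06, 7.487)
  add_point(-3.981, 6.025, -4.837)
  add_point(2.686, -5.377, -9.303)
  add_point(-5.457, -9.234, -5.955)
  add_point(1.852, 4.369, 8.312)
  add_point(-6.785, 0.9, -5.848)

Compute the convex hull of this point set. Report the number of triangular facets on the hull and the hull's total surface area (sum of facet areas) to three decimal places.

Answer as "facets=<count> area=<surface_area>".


facets=14 area=945.631

Points on the hull: [0, 1, 2, 3, 4, 5, 6, 7, 8] (9 of 10).

Area of each hull facet:
  f1: (p4, p7, p0) → 73.8717
  f2: (p3, p7, p0) → 42.5337
  f3: (p5, p1, p0) → 39.4620
  f4: (p5, p8, p1) → 82.7587
  f5: (p5, p4, p0) → 76.7810
  f6: (p5, p4, p8) → 94.7676
  f7: (p6, p1, p0) → 99.9052
  f8: (p6, p3, p0) → 16.5484
  f9: (p2, p8, p1) → 116.5281
  f10: (p2, p6, p1) → 65.4887
  f11: (p2, p4, p8) → 103.2641
  f12: (p2, p6, p3) → 10.8557
  f13: (p2, p4, p7) → 88.1132
  f14: (p2, p3, p7) → 34.7529
Σ area = 945.631

Euler: V−E+F = 9−21+14 = 2.


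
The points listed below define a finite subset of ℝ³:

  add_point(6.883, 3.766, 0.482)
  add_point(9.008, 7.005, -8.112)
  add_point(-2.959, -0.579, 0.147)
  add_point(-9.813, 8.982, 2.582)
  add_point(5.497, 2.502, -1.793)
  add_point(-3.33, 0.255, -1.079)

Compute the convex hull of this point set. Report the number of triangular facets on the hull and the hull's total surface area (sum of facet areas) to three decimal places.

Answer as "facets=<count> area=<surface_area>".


Extreme-point indices: [0, 1, 2, 3, 4, 5] — 6 of 6 on the boundary.

Per-facet area ½‖(b−a)×(c−a)‖:
  f1: (p0, p1, p3) → 80.9922
  f2: (p0, p2, p3) → 63.4238
  f3: (p5, p1, p3) → 87.0972
  f4: (p5, p2, p3) → 8.3733
  f5: (p5, p2, p1) → 11.0006
  f6: (p4, p2, p1) → 27.5315
  f7: (p4, p0, p1) → 12.4103
  f8: (p4, p0, p2) → 12.3640
Σ area = 303.193

Euler: V−E+F = 6−12+8 = 2.

facets=8 area=303.193


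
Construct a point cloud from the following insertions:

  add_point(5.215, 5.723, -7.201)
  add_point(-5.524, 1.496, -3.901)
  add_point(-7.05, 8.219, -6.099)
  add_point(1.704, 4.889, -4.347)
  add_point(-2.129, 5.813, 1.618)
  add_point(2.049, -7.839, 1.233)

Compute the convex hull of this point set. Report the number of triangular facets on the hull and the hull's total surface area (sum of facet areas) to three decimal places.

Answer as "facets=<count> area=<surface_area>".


Points on the hull: [0, 1, 2, 4, 5] (5 of 6).

Area of each hull facet:
  f1: (p4, p0, p2) → 51.9407
  f2: (p4, p5, p0) → 80.0331
  f3: (p1, p0, p2) → 42.3443
  f4: (p1, p5, p0) → 77.4524
  f5: (p1, p4, p2) → 27.5541
  f6: (p1, p4, p5) → 50.4191
Σ area = 329.744

Euler characteristic 5−9+6 = 2 ✓

facets=6 area=329.744


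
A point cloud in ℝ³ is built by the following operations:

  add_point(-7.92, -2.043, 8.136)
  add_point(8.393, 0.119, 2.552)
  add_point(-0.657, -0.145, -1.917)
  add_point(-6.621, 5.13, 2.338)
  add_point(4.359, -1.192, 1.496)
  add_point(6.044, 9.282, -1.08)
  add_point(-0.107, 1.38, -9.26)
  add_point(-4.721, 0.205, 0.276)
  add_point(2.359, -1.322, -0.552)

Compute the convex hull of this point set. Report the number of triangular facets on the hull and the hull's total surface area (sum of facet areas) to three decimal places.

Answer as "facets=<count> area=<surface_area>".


8 of the 9 inputs are extreme points: [0, 1, 3, 4, 5, 6, 7, 8].

Per-facet area ½‖(b−a)×(c−a)‖:
  f1: (p5, p1, p0) → 88.0341
  f2: (p6, p5, p1) → 63.9674
  f3: (p3, p5, p0) → 54.9140
  f4: (p3, p6, p5) → 78.7479
  f5: (p8, p6, p0) → 58.0418
  f6: (p8, p6, p1) → 26.6818
  f7: (p7, p6, p0) → 7.5132
  f8: (p7, p3, p0) → 24.2355
  f9: (p7, p3, p6) → 28.0000
  f10: (p4, p1, p0) → 21.4061
  f11: (p4, p8, p0) → 19.2579
  f12: (p4, p8, p1) → 3.4896
Σ area = 474.289

Euler characteristic 8−18+12 = 2 ✓

facets=12 area=474.289


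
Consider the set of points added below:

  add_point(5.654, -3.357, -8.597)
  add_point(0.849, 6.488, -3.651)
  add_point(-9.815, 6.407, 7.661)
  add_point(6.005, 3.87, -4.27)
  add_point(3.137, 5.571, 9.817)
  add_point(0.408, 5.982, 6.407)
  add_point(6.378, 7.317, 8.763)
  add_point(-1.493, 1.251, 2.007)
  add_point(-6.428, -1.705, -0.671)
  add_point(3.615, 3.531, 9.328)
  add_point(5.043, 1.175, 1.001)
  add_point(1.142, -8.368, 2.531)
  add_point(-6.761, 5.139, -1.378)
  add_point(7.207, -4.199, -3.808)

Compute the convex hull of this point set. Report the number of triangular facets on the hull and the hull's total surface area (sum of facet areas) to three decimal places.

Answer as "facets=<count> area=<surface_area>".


11 of the 14 inputs are extreme points: [0, 1, 2, 3, 4, 6, 8, 9, 11, 12, 13].

Triangle areas on the boundary:
  f1: (p11, p6, p13) → 80.8387
  f2: (p1, p6, p2) → 97.6918
  f3: (p9, p11, p2) → 96.1887
  f4: (p9, p11, p6) → 22.4358
  f5: (p3, p6, p13) → 54.0555
  f6: (p3, p1, p6) → 38.4752
  f7: (p12, p1, p2) → 32.5641
  f8: (p4, p6, p2) → 16.3979
  f9: (p4, p9, p2) → 13.7341
  f10: (p4, p9, p6) → 4.0509
  f11: (p0, p3, p13) → 20.1333
  f12: (p0, p3, p1) → 22.4292
  f13: (p0, p12, p1) → 45.2329
  f14: (p0, p11, p13) → 21.5668
  f15: (p8, p0, p11) → 66.5925
  f16: (p8, p0, p12) → 49.8561
  f17: (p8, p11, p2) → 58.3379
  f18: (p8, p12, p2) → 33.1092
Σ area = 773.691

Check V−E+F: 11 − 27 + 18 = 2.

facets=18 area=773.691


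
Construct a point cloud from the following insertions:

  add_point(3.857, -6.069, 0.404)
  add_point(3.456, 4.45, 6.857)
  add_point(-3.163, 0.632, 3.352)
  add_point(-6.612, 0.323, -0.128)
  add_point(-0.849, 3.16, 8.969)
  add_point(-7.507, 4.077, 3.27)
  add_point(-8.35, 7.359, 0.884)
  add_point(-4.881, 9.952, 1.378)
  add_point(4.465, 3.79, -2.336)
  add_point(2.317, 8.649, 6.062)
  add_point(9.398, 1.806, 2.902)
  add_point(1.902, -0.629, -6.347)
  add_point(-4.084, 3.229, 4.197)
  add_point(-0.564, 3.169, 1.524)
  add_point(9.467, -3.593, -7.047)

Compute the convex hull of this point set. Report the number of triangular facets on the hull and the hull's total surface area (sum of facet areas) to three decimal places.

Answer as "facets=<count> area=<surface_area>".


Points on the hull: [0, 1, 3, 4, 5, 6, 7, 8, 9, 10, 11, 14] (12 of 15).

Area of each hull facet:
  f1: (p3, p4, p0) → 64.1905
  f2: (p7, p4, p6) → 23.8768
  f3: (p7, p9, p4) → 30.2613
  f4: (p7, p8, p9) → 42.2576
  f5: (p10, p0, p14) → 45.2572
  f6: (p10, p8, p14) → 36.9194
  f7: (p10, p8, p9) → 35.1317
  f8: (p10, p4, p0) → 57.5676
  f9: (p11, p0, p14) → 33.7916
  f10: (p11, p3, p0) → 45.9515
  f11: (p11, p3, p6) → 36.1564
  f12: (p11, p7, p6) → 31.9215
  f13: (p11, p8, p14) → 26.4260
  f14: (p11, p7, p8) → 37.2093
  f15: (p5, p4, p6) → 14.4904
  f16: (p5, p3, p6) → 10.3614
  f17: (p5, p3, p4) → 22.1006
  f18: (p1, p9, p4) → 10.9261
  f19: (p1, p10, p4) → 11.1473
  f20: (p1, p10, p9) → 15.1370
Σ area = 631.081

Euler characteristic 12−30+20 = 2 ✓

facets=20 area=631.081


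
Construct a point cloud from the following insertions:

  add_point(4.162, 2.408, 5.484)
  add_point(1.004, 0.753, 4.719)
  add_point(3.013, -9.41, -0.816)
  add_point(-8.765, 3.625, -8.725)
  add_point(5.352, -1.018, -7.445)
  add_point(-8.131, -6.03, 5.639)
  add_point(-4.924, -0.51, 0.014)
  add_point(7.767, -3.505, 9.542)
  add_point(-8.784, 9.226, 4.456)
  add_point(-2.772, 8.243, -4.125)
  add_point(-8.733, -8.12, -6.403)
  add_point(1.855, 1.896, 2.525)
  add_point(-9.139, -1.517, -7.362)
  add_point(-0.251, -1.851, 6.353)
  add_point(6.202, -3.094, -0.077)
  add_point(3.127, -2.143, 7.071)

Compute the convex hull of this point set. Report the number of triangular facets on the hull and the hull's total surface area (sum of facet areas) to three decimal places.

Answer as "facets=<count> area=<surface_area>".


facets=18 area=1019.623

Hull vertices (11/16): indices [0, 2, 3, 4, 5, 7, 8, 9, 10, 12, 14].

Facet areas (half cross-product norm):
  f1: (p3, p8, p12) → 37.8010
  f2: (p5, p8, p12) → 96.7710
  f3: (p5, p8, p7) → 126.2959
  f4: (p0, p8, p7) → 37.2536
  f5: (p0, p4, p7) → 52.0518
  f6: (p9, p3, p8) → 46.4188
  f7: (p9, p4, p3) → 56.2926
  f8: (p9, p0, p8) → 67.2555
  f9: (p9, p0, p4) → 74.5702
  f10: (p10, p5, p12) → 40.8870
  f11: (p10, p3, p12) → 3.0884
  f12: (p10, p4, p3) → 84.4566
  f13: (p14, p4, p7) → 8.7558
  f14: (p2, p5, p7) → 83.7601
  f15: (p2, p10, p5) → 71.4991
  f16: (p2, p14, p7) → 34.3681
  f17: (p2, p10, p4) → 70.8144
  f18: (p2, p14, p4) → 27.2831
Σ area = 1019.623

Euler: V−E+F = 11−27+18 = 2.


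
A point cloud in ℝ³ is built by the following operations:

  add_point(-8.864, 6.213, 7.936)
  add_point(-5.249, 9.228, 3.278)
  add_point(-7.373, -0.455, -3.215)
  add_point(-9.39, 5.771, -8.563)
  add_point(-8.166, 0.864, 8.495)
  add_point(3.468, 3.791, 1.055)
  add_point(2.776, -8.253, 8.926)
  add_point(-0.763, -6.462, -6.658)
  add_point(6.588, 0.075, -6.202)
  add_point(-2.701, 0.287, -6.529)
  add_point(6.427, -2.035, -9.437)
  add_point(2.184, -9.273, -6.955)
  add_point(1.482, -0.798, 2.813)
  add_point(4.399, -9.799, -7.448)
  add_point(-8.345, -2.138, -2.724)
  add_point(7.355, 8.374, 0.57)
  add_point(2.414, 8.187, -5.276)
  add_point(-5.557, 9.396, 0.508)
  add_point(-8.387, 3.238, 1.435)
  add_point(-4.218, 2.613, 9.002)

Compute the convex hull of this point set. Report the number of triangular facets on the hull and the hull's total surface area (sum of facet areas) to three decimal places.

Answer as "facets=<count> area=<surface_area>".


Hull vertices (15/20): indices [0, 1, 3, 4, 6, 7, 8, 10, 11, 13, 14, 15, 16, 17, 19].

Facet areas (half cross-product norm):
  f1: (p10, p13, p3) → 71.7609
  f2: (p7, p14, p3) → 46.3463
  f3: (p6, p19, p15) → 99.2733
  f4: (p16, p10, p3) → 73.1937
  f5: (p16, p10, p15) → 44.8432
  f6: (p0, p19, p15) → 44.5035
  f7: (p0, p1, p15) → 32.5148
  f8: (p0, p14, p3) → 66.9518
  f9: (p11, p6, p13) → 18.2088
  f10: (p11, p6, p14) → 101.1278
  f11: (p11, p7, p14) → 8.0039
  f12: (p11, p13, p3) → 14.9656
  f13: (p11, p7, p3) → 8.4688
  f14: (p8, p10, p13) → 15.1310
  f15: (p8, p6, p13) → 82.6600
  f16: (p8, p10, p15) → 6.3191
  f17: (p8, p6, p15) → 93.7302
  f18: (p17, p1, p15) → 17.9531
  f19: (p17, p16, p15) → 37.8918
  f20: (p17, p16, p3) → 50.3729
  f21: (p17, p0, p3) → 40.4113
  f22: (p17, p0, p1) → 6.9049
  f23: (p4, p6, p14) → 82.1094
  f24: (p4, p0, p14) → 31.1230
  f25: (p4, p6, p19) → 27.7632
  f26: (p4, p0, p19) → 11.3585
Σ area = 1133.891

Euler: V−E+F = 15−39+26 = 2.

facets=26 area=1133.891


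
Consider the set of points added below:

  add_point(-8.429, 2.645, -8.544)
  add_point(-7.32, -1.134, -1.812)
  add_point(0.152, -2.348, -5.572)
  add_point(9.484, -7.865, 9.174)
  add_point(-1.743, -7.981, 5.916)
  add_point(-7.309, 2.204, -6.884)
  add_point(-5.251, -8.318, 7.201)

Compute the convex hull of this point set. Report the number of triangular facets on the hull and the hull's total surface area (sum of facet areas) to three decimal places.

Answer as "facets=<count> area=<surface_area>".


7 of the 7 inputs are extreme points: [0, 1, 2, 3, 4, 5, 6].

Facet areas (half cross-product norm):
  f1: (p1, p6, p0) → 7.4171
  f2: (p1, p6, p3) → 84.1251
  f3: (p2, p6, p0) → 77.5021
  f4: (p5, p1, p0) → 3.7884
  f5: (p5, p1, p3) → 51.1022
  f6: (p5, p2, p0) → 6.5405
  f7: (p5, p2, p3) → 57.3328
  f8: (p4, p6, p3) → 13.0526
  f9: (p4, p2, p3) → 75.2075
  f10: (p4, p2, p6) → 21.2763
Σ area = 397.345

Euler characteristic 7−15+10 = 2 ✓

facets=10 area=397.345


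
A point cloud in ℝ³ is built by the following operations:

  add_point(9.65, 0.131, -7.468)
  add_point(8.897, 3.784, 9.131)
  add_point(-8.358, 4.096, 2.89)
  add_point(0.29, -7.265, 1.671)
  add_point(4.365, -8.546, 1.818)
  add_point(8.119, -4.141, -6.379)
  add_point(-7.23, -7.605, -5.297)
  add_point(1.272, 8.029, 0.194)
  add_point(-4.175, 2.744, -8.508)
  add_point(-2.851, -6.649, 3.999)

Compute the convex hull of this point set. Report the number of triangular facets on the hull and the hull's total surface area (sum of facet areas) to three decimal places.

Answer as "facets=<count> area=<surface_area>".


facets=14 area=897.392

Hull vertices (9/10): indices [0, 1, 2, 4, 5, 6, 7, 8, 9].

Area of each hull facet:
  f1: (p7, p1, p2) → 65.1002
  f2: (p7, p1, p0) → 85.1582
  f3: (p9, p6, p2) → 61.3885
  f4: (p9, p6, p4) → 39.8285
  f5: (p9, p1, p2) → 98.0097
  f6: (p9, p1, p4) → 58.3419
  f7: (p5, p6, p4) → 67.7577
  f8: (p5, p1, p0) → 39.6573
  f9: (p5, p1, p4) → 75.2174
  f10: (p8, p7, p0) → 73.4176
  f11: (p8, p5, p0) → 32.6204
  f12: (p8, p5, p6) → 77.6152
  f13: (p8, p6, p2) → 66.4516
  f14: (p8, p7, p2) → 56.8278
Σ area = 897.392

Check V−E+F: 9 − 21 + 14 = 2.


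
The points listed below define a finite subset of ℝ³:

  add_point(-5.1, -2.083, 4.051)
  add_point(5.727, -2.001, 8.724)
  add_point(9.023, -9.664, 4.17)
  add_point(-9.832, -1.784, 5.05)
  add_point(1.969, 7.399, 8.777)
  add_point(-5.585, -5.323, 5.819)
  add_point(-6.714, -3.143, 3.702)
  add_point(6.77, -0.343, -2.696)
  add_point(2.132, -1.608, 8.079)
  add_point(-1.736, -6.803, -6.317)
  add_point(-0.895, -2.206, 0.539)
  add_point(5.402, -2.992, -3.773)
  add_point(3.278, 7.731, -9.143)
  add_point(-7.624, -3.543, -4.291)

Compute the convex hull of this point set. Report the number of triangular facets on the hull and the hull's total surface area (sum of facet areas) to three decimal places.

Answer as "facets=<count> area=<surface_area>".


facets=18 area=900.238

Extreme-point indices: [1, 2, 3, 4, 5, 7, 8, 9, 11, 12, 13] — 11 of 14 on the boundary.

Per-facet area ½‖(b−a)×(c−a)‖:
  f1: (p4, p12, p3) → 136.3476
  f2: (p5, p9, p2) → 89.1170
  f3: (p5, p1, p2) → 57.6955
  f4: (p13, p12, p3) → 76.1678
  f5: (p13, p9, p12) → 54.5998
  f6: (p13, p5, p3) → 26.9054
  f7: (p13, p5, p9) → 36.7563
  f8: (p11, p9, p2) → 45.4418
  f9: (p11, p9, p12) → 51.3003
  f10: (p7, p4, p12) → 79.8437
  f11: (p7, p1, p4) → 58.3881
  f12: (p7, p1, p2) → 50.7436
  f13: (p7, p11, p2) → 17.2894
  f14: (p7, p11, p12) → 16.5966
  f15: (p8, p1, p4) → 16.4938
  f16: (p8, p5, p1) → 8.5039
  f17: (p8, p4, p3) → 55.7544
  f18: (p8, p5, p3) → 22.2926
Σ area = 900.238

Euler characteristic 11−27+18 = 2 ✓


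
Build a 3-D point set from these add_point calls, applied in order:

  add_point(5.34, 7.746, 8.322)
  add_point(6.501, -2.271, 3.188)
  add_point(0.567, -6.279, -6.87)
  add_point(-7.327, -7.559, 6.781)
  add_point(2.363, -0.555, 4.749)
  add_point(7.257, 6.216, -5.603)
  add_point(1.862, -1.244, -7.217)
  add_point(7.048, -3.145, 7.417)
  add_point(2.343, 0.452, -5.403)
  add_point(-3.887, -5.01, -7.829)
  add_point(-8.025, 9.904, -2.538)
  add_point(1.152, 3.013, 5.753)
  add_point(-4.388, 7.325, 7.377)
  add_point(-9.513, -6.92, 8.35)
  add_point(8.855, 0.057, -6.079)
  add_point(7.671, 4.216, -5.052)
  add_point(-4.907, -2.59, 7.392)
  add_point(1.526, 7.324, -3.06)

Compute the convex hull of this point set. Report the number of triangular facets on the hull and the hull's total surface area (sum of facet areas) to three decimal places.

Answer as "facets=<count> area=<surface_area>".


facets=18 area=1075.965

Points on the hull: [0, 2, 3, 5, 6, 7, 9, 10, 12, 13, 14] (11 of 18).

Facet areas (half cross-product norm):
  f1: (p9, p10, p13) → 135.1047
  f2: (p6, p2, p14) → 17.1562
  f3: (p6, p2, p9) → 12.3121
  f4: (p7, p0, p13) → 93.8923
  f5: (p7, p0, p14) → 76.7397
  f6: (p7, p2, p14) → 72.1329
  f7: (p12, p10, p13) → 81.2845
  f8: (p12, p0, p13) → 68.9328
  f9: (p12, p0, p10) → 48.4879
  f10: (p5, p0, p14) → 44.0855
  f11: (p5, p0, p10) → 106.3746
  f12: (p5, p6, p14) → 22.9442
  f13: (p5, p9, p10) → 112.4234
  f14: (p5, p6, p9) → 11.6985
  f15: (p3, p7, p13) → 15.5771
  f16: (p3, p7, p2) → 105.4786
  f17: (p3, p9, p13) → 15.3507
  f18: (p3, p2, p9) → 35.9891
Σ area = 1075.965

Check V−E+F: 11 − 27 + 18 = 2.


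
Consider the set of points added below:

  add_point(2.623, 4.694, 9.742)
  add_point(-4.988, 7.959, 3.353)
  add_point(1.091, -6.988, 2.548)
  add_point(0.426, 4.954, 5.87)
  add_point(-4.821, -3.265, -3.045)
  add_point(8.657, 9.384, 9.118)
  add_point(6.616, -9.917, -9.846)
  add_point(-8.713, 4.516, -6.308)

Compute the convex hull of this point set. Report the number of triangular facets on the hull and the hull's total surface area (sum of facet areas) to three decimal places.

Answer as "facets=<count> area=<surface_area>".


7 of the 8 inputs are extreme points: [0, 1, 2, 4, 5, 6, 7].

Facet areas (half cross-product norm):
  f1: (p6, p5, p7) → 243.3048
  f2: (p2, p6, p5) → 125.8335
  f3: (p2, p0, p5) → 43.7580
  f4: (p1, p5, p7) → 59.0563
  f5: (p1, p0, p5) → 37.8274
  f6: (p1, p2, p0) → 71.5370
  f7: (p4, p1, p7) → 49.7746
  f8: (p4, p1, p2) → 57.7107
  f9: (p4, p6, p7) → 58.3514
  f10: (p4, p2, p6) → 60.7707
Σ area = 807.924

Euler characteristic 7−15+10 = 2 ✓

facets=10 area=807.924


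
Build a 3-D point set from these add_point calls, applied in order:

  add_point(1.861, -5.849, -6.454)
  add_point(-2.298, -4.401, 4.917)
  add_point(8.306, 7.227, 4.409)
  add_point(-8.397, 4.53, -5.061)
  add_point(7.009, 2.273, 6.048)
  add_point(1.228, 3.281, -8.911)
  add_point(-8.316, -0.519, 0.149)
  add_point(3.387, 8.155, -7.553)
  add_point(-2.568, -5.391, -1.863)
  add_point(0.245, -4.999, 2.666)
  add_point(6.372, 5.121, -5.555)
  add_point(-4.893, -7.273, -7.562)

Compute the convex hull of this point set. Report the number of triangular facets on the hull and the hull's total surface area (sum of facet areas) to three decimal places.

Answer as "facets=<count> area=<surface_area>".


facets=18 area=723.655

Extreme-point indices: [0, 1, 2, 3, 4, 5, 6, 7, 9, 10, 11] — 11 of 12 on the boundary.

Facet areas (half cross-product norm):
  f1: (p7, p2, p3) → 80.6047
  f2: (p5, p11, p3) → 58.8077
  f3: (p5, p7, p3) → 28.3267
  f4: (p6, p2, p3) → 67.8535
  f5: (p6, p1, p2) → 67.2428
  f6: (p6, p11, p3) → 39.0984
  f7: (p6, p1, p11) → 46.2168
  f8: (p4, p1, p2) → 22.1121
  f9: (p10, p7, p2) → 22.3798
  f10: (p10, p5, p7) → 12.6224
  f11: (p10, p4, p2) → 27.8171
  f12: (p9, p1, p11) → 19.3088
  f13: (p9, p4, p1) → 17.8987
  f14: (p0, p5, p11) → 32.9863
  f15: (p0, p10, p5) → 30.2626
  f16: (p0, p9, p11) → 32.5103
  f17: (p0, p10, p4) → 70.5925
  f18: (p0, p9, p4) → 47.0138
Σ area = 723.655

Check V−E+F: 11 − 27 + 18 = 2.
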